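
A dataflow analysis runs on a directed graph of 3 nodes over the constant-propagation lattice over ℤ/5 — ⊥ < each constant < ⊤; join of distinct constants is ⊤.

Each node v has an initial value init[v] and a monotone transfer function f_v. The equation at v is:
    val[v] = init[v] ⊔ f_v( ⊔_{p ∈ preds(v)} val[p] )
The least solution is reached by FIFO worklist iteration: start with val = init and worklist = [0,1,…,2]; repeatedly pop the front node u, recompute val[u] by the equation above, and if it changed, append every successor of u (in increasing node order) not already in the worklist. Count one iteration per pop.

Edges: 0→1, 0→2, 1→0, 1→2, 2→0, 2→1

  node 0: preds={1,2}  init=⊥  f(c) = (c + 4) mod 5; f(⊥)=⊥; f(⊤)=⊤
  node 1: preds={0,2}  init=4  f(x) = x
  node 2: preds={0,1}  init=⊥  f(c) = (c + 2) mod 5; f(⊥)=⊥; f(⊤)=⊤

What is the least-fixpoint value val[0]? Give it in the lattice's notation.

Trace (6 dequeues):
  [1] u=0 | in 4 | out 3 | prev ⊥ | push {}
  [2] u=1 | in 3 | out ⊤ | prev 4 | push {0}
  [3] u=2 | in ⊤ | out ⊤ | prev ⊥ | push {1}
  [4] u=0 | in ⊤ | out ⊤ | prev 3 | push {2}
  [5] u=1 | in ⊤ | out ⊤ | ==
  [6] u=2 | in ⊤ | out ⊤ | ==

Converged values:
  [0] ⊤
  [1] ⊤
  [2] ⊤

⊤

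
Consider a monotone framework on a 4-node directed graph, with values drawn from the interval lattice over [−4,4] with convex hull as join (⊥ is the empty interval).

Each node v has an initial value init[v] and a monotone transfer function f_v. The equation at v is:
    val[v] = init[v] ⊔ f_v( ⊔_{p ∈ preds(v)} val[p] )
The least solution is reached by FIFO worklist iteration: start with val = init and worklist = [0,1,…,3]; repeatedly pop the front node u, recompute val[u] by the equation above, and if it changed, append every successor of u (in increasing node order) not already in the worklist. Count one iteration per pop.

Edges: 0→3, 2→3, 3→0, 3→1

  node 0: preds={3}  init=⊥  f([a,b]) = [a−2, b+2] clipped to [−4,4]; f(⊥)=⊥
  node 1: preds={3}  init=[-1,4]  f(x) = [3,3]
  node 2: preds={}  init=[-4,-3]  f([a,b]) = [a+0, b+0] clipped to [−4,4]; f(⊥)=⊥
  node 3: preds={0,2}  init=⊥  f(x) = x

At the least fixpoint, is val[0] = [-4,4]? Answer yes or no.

Trace (18 dequeues):
  [1] u=0 | in ⊥ | out ⊥ | ==
  [2] u=1 | in ⊥ | out [-1,4] | ==
  [3] u=2 | in ⊥ | out [-4,-3] | ==
  [4] u=3 | in [-4,-3] | out [-4,-3] | prev ⊥ | push {0,1}
  [5] u=0 | in [-4,-3] | out [-4,-1] | prev ⊥ | push {3}
  [6] u=1 | in [-4,-3] | out [-1,4] | ==
  [7] u=3 | in [-4,-1] | out [-4,-1] | prev [-4,-3] | push {0,1}
  [8] u=0 | in [-4,-1] | out [-4,1] | prev [-4,-1] | push {3}
  [9] u=1 | in [-4,-1] | out [-1,4] | ==
  [10] u=3 | in [-4,1] | out [-4,1] | prev [-4,-1] | push {0,1}
  [11] u=0 | in [-4,1] | out [-4,3] | prev [-4,1] | push {3}
  [12] u=1 | in [-4,1] | out [-1,4] | ==
  [13] u=3 | in [-4,3] | out [-4,3] | prev [-4,1] | push {0,1}
  [14] u=0 | in [-4,3] | out [-4,4] | prev [-4,3] | push {3}
  [15] u=1 | in [-4,3] | out [-1,4] | ==
  [16] u=3 | in [-4,4] | out [-4,4] | prev [-4,3] | push {0,1}
  [17] u=0 | in [-4,4] | out [-4,4] | ==
  [18] u=1 | in [-4,4] | out [-1,4] | ==

Converged values:
  [0] [-4,4]
  [1] [-1,4]
  [2] [-4,-3]
  [3] [-4,4]

yes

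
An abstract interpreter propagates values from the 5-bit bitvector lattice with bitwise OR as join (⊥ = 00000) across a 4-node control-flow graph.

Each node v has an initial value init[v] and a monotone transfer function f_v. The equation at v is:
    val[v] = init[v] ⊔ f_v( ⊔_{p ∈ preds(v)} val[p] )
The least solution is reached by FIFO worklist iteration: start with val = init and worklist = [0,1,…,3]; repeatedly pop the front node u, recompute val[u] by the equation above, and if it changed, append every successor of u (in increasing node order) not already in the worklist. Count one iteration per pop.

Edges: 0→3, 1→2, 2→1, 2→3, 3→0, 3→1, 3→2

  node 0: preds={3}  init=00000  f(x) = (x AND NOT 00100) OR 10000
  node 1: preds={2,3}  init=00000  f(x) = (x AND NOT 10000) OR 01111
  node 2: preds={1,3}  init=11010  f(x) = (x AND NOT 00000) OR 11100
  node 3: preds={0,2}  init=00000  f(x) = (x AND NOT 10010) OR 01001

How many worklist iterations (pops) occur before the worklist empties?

8

Trace (8 dequeues):
  [1] u=0 | in 00000 | out 10000 | prev 00000 | push {}
  [2] u=1 | in 11010 | out 01111 | prev 00000 | push {}
  [3] u=2 | in 01111 | out 11111 | prev 11010 | push {1}
  [4] u=3 | in 11111 | out 01101 | prev 00000 | push {0,2}
  [5] u=1 | in 11111 | out 01111 | ==
  [6] u=0 | in 01101 | out 11001 | prev 10000 | push {3}
  [7] u=2 | in 01111 | out 11111 | ==
  [8] u=3 | in 11111 | out 01101 | ==

Converged values:
  [0] 11001
  [1] 01111
  [2] 11111
  [3] 01101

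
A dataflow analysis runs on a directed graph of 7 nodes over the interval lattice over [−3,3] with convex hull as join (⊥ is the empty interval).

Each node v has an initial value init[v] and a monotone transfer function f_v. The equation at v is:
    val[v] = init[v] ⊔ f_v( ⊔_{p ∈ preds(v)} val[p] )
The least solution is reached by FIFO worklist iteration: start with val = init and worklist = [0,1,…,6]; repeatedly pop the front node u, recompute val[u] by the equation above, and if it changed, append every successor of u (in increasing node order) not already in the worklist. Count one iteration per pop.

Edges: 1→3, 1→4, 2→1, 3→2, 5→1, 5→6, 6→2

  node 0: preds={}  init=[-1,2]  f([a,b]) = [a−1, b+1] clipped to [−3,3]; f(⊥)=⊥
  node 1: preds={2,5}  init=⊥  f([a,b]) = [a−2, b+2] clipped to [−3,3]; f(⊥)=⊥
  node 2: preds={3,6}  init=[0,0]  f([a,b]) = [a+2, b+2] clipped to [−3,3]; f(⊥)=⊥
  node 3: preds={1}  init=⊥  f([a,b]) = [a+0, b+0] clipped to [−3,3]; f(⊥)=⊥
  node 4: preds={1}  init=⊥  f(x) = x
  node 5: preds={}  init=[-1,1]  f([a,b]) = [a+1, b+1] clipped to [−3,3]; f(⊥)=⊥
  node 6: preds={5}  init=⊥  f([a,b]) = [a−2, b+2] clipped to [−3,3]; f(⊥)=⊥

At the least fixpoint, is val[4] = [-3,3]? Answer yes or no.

Worklist (9 pops):
  #1 pop 0: in=⊥ → [-1,2] (no change)
  #2 pop 1: in=[-1,1] → [-3,3] (was ⊥); enqueue []
  #3 pop 2: in=⊥ → [0,0] (no change)
  #4 pop 3: in=[-3,3] → [-3,3] (was ⊥); enqueue [2]
  #5 pop 4: in=[-3,3] → [-3,3] (was ⊥); enqueue []
  #6 pop 5: in=⊥ → [-1,1] (no change)
  #7 pop 6: in=[-1,1] → [-3,3] (was ⊥); enqueue []
  #8 pop 2: in=[-3,3] → [-1,3] (was [0,0]); enqueue [1]
  #9 pop 1: in=[-1,3] → [-3,3] (no change)

Fixpoint:
  val[0] = [-1,2]
  val[1] = [-3,3]
  val[2] = [-1,3]
  val[3] = [-3,3]
  val[4] = [-3,3]
  val[5] = [-1,1]
  val[6] = [-3,3]

yes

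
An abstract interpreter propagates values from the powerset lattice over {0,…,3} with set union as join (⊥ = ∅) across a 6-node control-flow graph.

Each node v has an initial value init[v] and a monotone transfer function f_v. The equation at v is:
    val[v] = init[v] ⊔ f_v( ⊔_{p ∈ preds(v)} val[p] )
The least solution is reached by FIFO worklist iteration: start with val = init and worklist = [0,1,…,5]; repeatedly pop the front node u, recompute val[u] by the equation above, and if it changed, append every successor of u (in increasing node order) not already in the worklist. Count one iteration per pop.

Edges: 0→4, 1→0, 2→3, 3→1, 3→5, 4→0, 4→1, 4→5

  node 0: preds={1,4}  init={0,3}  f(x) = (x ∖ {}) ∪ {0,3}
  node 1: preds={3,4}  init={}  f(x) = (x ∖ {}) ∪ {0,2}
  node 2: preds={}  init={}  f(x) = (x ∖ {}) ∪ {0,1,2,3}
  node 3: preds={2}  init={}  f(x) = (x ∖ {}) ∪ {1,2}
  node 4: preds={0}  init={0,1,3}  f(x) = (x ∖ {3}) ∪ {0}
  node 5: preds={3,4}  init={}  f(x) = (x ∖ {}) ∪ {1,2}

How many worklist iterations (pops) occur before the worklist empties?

12

Iteration log — 12 steps:
  step 1. node 0  ⊔preds={0,1,3}  new={0,1,3}  old={0,3}  +wl: 
  step 2. node 1  ⊔preds={0,1,3}  new={0,1,2,3}  old={}  +wl: 0
  step 3. node 2  ⊔preds={}  new={0,1,2,3}  old={}  +wl: 
  step 4. node 3  ⊔preds={0,1,2,3}  new={0,1,2,3}  old={}  +wl: 1
  step 5. node 4  ⊔preds={0,1,3}  new={0,1,3}  stable
  step 6. node 5  ⊔preds={0,1,2,3}  new={0,1,2,3}  old={}  +wl: 
  step 7. node 0  ⊔preds={0,1,2,3}  new={0,1,2,3}  old={0,1,3}  +wl: 4
  step 8. node 1  ⊔preds={0,1,2,3}  new={0,1,2,3}  stable
  step 9. node 4  ⊔preds={0,1,2,3}  new={0,1,2,3}  old={0,1,3}  +wl: 0,1,5
  step 10. node 0  ⊔preds={0,1,2,3}  new={0,1,2,3}  stable
  step 11. node 1  ⊔preds={0,1,2,3}  new={0,1,2,3}  stable
  step 12. node 5  ⊔preds={0,1,2,3}  new={0,1,2,3}  stable

Least fixpoint reached:
  node 0: {0,1,2,3}
  node 1: {0,1,2,3}
  node 2: {0,1,2,3}
  node 3: {0,1,2,3}
  node 4: {0,1,2,3}
  node 5: {0,1,2,3}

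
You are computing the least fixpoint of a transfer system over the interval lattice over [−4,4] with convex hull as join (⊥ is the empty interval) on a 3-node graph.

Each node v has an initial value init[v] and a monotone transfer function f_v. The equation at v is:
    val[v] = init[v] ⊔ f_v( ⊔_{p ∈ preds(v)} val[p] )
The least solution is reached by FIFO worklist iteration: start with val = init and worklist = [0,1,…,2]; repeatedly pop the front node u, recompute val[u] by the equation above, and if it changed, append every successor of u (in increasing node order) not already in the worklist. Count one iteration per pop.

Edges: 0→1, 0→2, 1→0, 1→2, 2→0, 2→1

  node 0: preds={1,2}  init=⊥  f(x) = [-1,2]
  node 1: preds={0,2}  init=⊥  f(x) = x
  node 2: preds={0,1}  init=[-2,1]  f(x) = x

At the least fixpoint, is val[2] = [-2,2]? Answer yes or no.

yes

Worklist (5 pops):
  #1 pop 0: in=[-2,1] → [-1,2] (was ⊥); enqueue []
  #2 pop 1: in=[-2,2] → [-2,2] (was ⊥); enqueue [0]
  #3 pop 2: in=[-2,2] → [-2,2] (was [-2,1]); enqueue [1]
  #4 pop 0: in=[-2,2] → [-1,2] (no change)
  #5 pop 1: in=[-2,2] → [-2,2] (no change)

Fixpoint:
  val[0] = [-1,2]
  val[1] = [-2,2]
  val[2] = [-2,2]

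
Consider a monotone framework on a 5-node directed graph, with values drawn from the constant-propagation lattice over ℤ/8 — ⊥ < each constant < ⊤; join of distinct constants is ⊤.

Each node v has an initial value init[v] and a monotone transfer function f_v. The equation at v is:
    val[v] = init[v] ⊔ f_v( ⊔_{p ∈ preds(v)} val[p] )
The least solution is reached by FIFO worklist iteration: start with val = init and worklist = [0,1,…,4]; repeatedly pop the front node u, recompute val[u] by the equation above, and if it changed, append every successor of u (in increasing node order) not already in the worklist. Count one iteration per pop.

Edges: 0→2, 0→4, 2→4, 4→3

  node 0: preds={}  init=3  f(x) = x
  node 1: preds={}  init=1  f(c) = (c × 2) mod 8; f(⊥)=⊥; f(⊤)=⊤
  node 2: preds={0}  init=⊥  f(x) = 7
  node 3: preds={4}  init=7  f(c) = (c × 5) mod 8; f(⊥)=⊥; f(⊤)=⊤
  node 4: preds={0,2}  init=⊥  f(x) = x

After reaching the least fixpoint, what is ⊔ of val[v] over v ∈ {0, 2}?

Trace (6 dequeues):
  [1] u=0 | in ⊥ | out 3 | ==
  [2] u=1 | in ⊥ | out 1 | ==
  [3] u=2 | in 3 | out 7 | prev ⊥ | push {}
  [4] u=3 | in ⊥ | out 7 | ==
  [5] u=4 | in ⊤ | out ⊤ | prev ⊥ | push {3}
  [6] u=3 | in ⊤ | out ⊤ | prev 7 | push {}

Converged values:
  [0] 3
  [1] 1
  [2] 7
  [3] ⊤
  [4] ⊤

⊤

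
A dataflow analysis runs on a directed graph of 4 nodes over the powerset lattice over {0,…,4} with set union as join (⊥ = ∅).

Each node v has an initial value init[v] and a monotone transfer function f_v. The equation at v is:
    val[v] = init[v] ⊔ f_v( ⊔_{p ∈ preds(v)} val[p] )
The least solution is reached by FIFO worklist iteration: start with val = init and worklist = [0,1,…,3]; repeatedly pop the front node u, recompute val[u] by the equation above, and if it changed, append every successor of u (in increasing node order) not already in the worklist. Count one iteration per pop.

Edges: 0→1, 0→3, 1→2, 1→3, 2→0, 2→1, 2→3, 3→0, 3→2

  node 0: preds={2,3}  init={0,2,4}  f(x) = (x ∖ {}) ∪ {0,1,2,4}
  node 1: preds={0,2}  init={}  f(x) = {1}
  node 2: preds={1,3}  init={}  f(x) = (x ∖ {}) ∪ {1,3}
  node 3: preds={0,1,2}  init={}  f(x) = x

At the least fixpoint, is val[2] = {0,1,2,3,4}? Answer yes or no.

yes

Worklist (10 pops):
  #1 pop 0: in={} → {0,1,2,4} (was {0,2,4}); enqueue []
  #2 pop 1: in={0,1,2,4} → {1} (was {}); enqueue []
  #3 pop 2: in={1} → {1,3} (was {}); enqueue [0,1]
  #4 pop 3: in={0,1,2,3,4} → {0,1,2,3,4} (was {}); enqueue [2]
  #5 pop 0: in={0,1,2,3,4} → {0,1,2,3,4} (was {0,1,2,4}); enqueue [3]
  #6 pop 1: in={0,1,2,3,4} → {1} (no change)
  #7 pop 2: in={0,1,2,3,4} → {0,1,2,3,4} (was {1,3}); enqueue [0,1]
  #8 pop 3: in={0,1,2,3,4} → {0,1,2,3,4} (no change)
  #9 pop 0: in={0,1,2,3,4} → {0,1,2,3,4} (no change)
  #10 pop 1: in={0,1,2,3,4} → {1} (no change)

Fixpoint:
  val[0] = {0,1,2,3,4}
  val[1] = {1}
  val[2] = {0,1,2,3,4}
  val[3] = {0,1,2,3,4}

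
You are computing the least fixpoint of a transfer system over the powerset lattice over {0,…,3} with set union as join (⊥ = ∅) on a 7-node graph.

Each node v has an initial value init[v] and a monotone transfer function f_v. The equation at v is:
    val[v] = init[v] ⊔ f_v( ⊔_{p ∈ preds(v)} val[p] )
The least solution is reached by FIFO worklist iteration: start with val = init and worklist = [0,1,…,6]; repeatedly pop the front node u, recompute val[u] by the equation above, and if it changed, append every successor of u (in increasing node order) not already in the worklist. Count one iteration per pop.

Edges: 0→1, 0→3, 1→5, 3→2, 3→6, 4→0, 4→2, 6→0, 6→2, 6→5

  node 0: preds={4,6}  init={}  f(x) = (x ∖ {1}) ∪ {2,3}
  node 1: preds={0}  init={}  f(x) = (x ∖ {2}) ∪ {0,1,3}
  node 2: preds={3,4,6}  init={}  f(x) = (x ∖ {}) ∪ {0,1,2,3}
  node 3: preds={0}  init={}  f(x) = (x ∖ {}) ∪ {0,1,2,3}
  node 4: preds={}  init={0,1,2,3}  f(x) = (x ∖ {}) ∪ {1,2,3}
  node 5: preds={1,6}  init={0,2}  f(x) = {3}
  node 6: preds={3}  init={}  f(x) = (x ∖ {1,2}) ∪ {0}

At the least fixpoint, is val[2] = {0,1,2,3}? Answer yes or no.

Worklist (10 pops):
  #1 pop 0: in={0,1,2,3} → {0,2,3} (was {}); enqueue []
  #2 pop 1: in={0,2,3} → {0,1,3} (was {}); enqueue []
  #3 pop 2: in={0,1,2,3} → {0,1,2,3} (was {}); enqueue []
  #4 pop 3: in={0,2,3} → {0,1,2,3} (was {}); enqueue [2]
  #5 pop 4: in={} → {0,1,2,3} (no change)
  #6 pop 5: in={0,1,3} → {0,2,3} (was {0,2}); enqueue []
  #7 pop 6: in={0,1,2,3} → {0,3} (was {}); enqueue [0,5]
  #8 pop 2: in={0,1,2,3} → {0,1,2,3} (no change)
  #9 pop 0: in={0,1,2,3} → {0,2,3} (no change)
  #10 pop 5: in={0,1,3} → {0,2,3} (no change)

Fixpoint:
  val[0] = {0,2,3}
  val[1] = {0,1,3}
  val[2] = {0,1,2,3}
  val[3] = {0,1,2,3}
  val[4] = {0,1,2,3}
  val[5] = {0,2,3}
  val[6] = {0,3}

yes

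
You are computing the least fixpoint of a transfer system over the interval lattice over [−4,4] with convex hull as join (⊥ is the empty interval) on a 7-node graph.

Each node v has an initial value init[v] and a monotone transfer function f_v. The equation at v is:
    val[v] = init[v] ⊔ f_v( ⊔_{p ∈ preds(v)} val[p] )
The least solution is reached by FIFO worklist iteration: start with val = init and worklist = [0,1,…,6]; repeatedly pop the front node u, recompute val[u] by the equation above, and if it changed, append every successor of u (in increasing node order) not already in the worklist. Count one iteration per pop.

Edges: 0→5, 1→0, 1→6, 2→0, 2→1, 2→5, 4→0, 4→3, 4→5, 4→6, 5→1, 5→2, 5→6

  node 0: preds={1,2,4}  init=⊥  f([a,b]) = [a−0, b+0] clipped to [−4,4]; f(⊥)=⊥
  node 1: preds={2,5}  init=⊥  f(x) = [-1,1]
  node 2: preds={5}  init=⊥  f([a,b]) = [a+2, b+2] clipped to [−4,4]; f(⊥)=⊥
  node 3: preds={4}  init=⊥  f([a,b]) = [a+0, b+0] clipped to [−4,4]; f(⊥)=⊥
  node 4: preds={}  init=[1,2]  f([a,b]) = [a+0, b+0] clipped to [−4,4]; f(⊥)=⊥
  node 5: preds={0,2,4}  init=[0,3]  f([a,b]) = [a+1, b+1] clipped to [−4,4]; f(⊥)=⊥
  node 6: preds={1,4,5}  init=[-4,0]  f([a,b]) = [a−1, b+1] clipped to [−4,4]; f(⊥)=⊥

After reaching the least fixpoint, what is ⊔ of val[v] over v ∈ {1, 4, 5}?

Iteration log — 11 steps:
  step 1. node 0  ⊔preds=[1,2]  new=[1,2]  old=⊥  +wl: 
  step 2. node 1  ⊔preds=[0,3]  new=[-1,1]  old=⊥  +wl: 0
  step 3. node 2  ⊔preds=[0,3]  new=[2,4]  old=⊥  +wl: 1
  step 4. node 3  ⊔preds=[1,2]  new=[1,2]  old=⊥  +wl: 
  step 5. node 4  ⊔preds=⊥  new=[1,2]  stable
  step 6. node 5  ⊔preds=[1,4]  new=[0,4]  old=[0,3]  +wl: 2
  step 7. node 6  ⊔preds=[-1,4]  new=[-4,4]  old=[-4,0]  +wl: 
  step 8. node 0  ⊔preds=[-1,4]  new=[-1,4]  old=[1,2]  +wl: 5
  step 9. node 1  ⊔preds=[0,4]  new=[-1,1]  stable
  step 10. node 2  ⊔preds=[0,4]  new=[2,4]  stable
  step 11. node 5  ⊔preds=[-1,4]  new=[0,4]  stable

Least fixpoint reached:
  node 0: [-1,4]
  node 1: [-1,1]
  node 2: [2,4]
  node 3: [1,2]
  node 4: [1,2]
  node 5: [0,4]
  node 6: [-4,4]

[-1,4]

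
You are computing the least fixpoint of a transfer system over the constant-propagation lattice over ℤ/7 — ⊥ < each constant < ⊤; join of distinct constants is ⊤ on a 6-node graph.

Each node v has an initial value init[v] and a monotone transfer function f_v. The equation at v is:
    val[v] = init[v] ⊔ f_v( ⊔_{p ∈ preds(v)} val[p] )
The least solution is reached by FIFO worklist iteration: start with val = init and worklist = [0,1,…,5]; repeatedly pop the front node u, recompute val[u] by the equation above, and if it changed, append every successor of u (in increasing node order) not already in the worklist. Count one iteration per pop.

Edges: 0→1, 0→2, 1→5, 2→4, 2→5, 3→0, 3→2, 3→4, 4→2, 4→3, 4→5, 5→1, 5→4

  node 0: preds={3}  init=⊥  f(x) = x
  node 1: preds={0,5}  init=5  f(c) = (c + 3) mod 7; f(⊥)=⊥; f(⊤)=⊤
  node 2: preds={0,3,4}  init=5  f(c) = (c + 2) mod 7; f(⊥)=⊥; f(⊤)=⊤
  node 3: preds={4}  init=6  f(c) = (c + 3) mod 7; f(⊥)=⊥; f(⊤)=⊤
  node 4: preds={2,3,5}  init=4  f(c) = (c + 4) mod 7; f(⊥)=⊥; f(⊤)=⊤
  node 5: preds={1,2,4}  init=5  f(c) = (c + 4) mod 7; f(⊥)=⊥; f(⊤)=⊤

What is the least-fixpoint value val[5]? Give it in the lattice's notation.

⊤

Trace (11 dequeues):
  [1] u=0 | in 6 | out 6 | prev ⊥ | push {}
  [2] u=1 | in ⊤ | out ⊤ | prev 5 | push {}
  [3] u=2 | in ⊤ | out ⊤ | prev 5 | push {}
  [4] u=3 | in 4 | out ⊤ | prev 6 | push {0,2}
  [5] u=4 | in ⊤ | out ⊤ | prev 4 | push {3}
  [6] u=5 | in ⊤ | out ⊤ | prev 5 | push {1,4}
  [7] u=0 | in ⊤ | out ⊤ | prev 6 | push {}
  [8] u=2 | in ⊤ | out ⊤ | ==
  [9] u=3 | in ⊤ | out ⊤ | ==
  [10] u=1 | in ⊤ | out ⊤ | ==
  [11] u=4 | in ⊤ | out ⊤ | ==

Converged values:
  [0] ⊤
  [1] ⊤
  [2] ⊤
  [3] ⊤
  [4] ⊤
  [5] ⊤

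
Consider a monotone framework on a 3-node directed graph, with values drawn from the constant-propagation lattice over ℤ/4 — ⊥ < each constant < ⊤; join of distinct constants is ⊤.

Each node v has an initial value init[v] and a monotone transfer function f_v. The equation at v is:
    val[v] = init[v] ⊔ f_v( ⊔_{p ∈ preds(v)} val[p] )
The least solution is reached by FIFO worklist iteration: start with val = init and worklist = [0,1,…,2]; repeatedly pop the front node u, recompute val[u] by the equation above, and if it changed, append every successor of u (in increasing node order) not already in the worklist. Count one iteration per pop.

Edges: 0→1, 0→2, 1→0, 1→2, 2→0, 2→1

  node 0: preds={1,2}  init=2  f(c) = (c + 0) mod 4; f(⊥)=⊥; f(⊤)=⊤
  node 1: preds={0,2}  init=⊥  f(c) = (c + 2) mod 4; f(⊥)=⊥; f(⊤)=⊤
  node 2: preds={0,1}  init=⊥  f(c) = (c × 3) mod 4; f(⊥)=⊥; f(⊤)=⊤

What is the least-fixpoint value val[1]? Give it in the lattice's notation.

⊤

Worklist (7 pops):
  #1 pop 0: in=⊥ → 2 (no change)
  #2 pop 1: in=2 → 0 (was ⊥); enqueue [0]
  #3 pop 2: in=⊤ → ⊤ (was ⊥); enqueue [1]
  #4 pop 0: in=⊤ → ⊤ (was 2); enqueue [2]
  #5 pop 1: in=⊤ → ⊤ (was 0); enqueue [0]
  #6 pop 2: in=⊤ → ⊤ (no change)
  #7 pop 0: in=⊤ → ⊤ (no change)

Fixpoint:
  val[0] = ⊤
  val[1] = ⊤
  val[2] = ⊤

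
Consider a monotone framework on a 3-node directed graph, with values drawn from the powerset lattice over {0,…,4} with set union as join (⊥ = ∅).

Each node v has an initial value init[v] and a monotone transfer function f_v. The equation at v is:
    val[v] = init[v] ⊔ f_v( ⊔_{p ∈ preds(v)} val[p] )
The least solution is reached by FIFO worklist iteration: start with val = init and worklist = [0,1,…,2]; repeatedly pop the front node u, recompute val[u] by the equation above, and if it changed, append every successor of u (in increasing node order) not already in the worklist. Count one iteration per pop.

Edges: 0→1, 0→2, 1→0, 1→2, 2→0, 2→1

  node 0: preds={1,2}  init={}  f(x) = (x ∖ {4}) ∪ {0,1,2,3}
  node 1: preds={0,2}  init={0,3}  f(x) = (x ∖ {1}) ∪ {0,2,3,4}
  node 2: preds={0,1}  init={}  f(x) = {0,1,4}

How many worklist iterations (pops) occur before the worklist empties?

Worklist (5 pops):
  #1 pop 0: in={0,3} → {0,1,2,3} (was {}); enqueue []
  #2 pop 1: in={0,1,2,3} → {0,2,3,4} (was {0,3}); enqueue [0]
  #3 pop 2: in={0,1,2,3,4} → {0,1,4} (was {}); enqueue [1]
  #4 pop 0: in={0,1,2,3,4} → {0,1,2,3} (no change)
  #5 pop 1: in={0,1,2,3,4} → {0,2,3,4} (no change)

Fixpoint:
  val[0] = {0,1,2,3}
  val[1] = {0,2,3,4}
  val[2] = {0,1,4}

5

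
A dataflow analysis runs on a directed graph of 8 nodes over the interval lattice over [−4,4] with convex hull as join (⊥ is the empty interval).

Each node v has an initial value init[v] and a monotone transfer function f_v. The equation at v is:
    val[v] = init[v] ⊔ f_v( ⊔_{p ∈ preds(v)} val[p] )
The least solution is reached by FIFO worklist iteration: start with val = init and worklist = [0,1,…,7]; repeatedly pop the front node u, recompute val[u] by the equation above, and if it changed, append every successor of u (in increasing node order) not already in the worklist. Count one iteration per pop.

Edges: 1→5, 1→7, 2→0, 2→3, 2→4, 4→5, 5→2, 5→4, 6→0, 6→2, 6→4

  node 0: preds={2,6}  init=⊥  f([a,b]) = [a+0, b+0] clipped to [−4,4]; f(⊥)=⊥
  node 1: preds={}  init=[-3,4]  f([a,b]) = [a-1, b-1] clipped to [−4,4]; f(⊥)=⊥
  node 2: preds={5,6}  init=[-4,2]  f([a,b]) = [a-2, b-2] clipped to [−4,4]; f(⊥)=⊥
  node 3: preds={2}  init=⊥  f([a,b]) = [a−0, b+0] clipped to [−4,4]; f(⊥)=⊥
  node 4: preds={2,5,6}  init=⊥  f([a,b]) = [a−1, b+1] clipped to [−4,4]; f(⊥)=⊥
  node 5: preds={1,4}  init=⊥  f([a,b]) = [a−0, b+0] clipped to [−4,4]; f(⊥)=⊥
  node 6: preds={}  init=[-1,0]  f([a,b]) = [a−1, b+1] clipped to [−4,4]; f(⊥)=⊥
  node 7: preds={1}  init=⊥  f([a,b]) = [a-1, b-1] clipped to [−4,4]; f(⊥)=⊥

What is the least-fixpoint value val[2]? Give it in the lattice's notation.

[-4,2]

Iteration log — 11 steps:
  step 1. node 0  ⊔preds=[-4,2]  new=[-4,2]  old=⊥  +wl: 
  step 2. node 1  ⊔preds=⊥  new=[-3,4]  stable
  step 3. node 2  ⊔preds=[-1,0]  new=[-4,2]  stable
  step 4. node 3  ⊔preds=[-4,2]  new=[-4,2]  old=⊥  +wl: 
  step 5. node 4  ⊔preds=[-4,2]  new=[-4,3]  old=⊥  +wl: 
  step 6. node 5  ⊔preds=[-4,4]  new=[-4,4]  old=⊥  +wl: 2,4
  step 7. node 6  ⊔preds=⊥  new=[-1,0]  stable
  step 8. node 7  ⊔preds=[-3,4]  new=[-4,3]  old=⊥  +wl: 
  step 9. node 2  ⊔preds=[-4,4]  new=[-4,2]  stable
  step 10. node 4  ⊔preds=[-4,4]  new=[-4,4]  old=[-4,3]  +wl: 5
  step 11. node 5  ⊔preds=[-4,4]  new=[-4,4]  stable

Least fixpoint reached:
  node 0: [-4,2]
  node 1: [-3,4]
  node 2: [-4,2]
  node 3: [-4,2]
  node 4: [-4,4]
  node 5: [-4,4]
  node 6: [-1,0]
  node 7: [-4,3]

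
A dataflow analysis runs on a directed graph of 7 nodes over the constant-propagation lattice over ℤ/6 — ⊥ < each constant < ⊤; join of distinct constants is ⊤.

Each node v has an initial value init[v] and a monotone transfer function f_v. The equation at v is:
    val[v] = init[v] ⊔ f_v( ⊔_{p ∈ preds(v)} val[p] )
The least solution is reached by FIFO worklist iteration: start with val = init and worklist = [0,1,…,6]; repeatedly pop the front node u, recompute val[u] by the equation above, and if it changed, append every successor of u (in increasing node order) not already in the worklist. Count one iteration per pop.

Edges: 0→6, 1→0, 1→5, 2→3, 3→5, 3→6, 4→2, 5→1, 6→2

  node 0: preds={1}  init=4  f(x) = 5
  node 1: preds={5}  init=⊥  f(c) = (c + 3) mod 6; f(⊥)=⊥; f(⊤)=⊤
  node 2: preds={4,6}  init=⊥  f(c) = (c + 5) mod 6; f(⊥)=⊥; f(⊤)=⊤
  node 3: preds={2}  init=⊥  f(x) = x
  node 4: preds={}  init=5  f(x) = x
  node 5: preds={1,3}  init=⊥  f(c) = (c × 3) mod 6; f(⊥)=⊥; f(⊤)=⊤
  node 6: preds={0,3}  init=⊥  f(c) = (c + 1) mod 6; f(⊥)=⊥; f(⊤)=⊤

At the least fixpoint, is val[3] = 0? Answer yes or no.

no

Trace (16 dequeues):
  [1] u=0 | in ⊥ | out ⊤ | prev 4 | push {}
  [2] u=1 | in ⊥ | out ⊥ | ==
  [3] u=2 | in 5 | out 4 | prev ⊥ | push {}
  [4] u=3 | in 4 | out 4 | prev ⊥ | push {}
  [5] u=4 | in ⊥ | out 5 | ==
  [6] u=5 | in 4 | out 0 | prev ⊥ | push {1}
  [7] u=6 | in ⊤ | out ⊤ | prev ⊥ | push {2}
  [8] u=1 | in 0 | out 3 | prev ⊥ | push {0,5}
  [9] u=2 | in ⊤ | out ⊤ | prev 4 | push {3}
  [10] u=0 | in 3 | out ⊤ | ==
  [11] u=5 | in ⊤ | out ⊤ | prev 0 | push {1}
  [12] u=3 | in ⊤ | out ⊤ | prev 4 | push {5,6}
  [13] u=1 | in ⊤ | out ⊤ | prev 3 | push {0}
  [14] u=5 | in ⊤ | out ⊤ | ==
  [15] u=6 | in ⊤ | out ⊤ | ==
  [16] u=0 | in ⊤ | out ⊤ | ==

Converged values:
  [0] ⊤
  [1] ⊤
  [2] ⊤
  [3] ⊤
  [4] 5
  [5] ⊤
  [6] ⊤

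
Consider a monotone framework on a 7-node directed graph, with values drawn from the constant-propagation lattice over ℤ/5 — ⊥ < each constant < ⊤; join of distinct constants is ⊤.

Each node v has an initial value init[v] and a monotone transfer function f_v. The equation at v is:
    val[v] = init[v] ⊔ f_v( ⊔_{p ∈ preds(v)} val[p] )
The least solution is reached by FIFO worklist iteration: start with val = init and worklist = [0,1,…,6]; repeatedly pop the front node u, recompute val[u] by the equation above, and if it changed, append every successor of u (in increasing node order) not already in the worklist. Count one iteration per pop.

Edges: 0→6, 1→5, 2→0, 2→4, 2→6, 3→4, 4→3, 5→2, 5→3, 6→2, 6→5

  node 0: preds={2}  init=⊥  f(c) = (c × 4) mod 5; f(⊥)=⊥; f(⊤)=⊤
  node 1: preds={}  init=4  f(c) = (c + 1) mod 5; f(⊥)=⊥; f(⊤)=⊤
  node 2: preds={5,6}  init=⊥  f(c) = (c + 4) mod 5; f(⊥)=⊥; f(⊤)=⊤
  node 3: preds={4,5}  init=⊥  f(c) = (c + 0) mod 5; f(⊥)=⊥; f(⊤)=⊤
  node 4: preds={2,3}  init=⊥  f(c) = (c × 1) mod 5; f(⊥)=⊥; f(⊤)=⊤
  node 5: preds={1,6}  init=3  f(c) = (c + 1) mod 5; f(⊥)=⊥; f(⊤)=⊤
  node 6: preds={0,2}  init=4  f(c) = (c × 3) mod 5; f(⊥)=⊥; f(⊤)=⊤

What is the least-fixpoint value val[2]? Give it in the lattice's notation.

⊤

Trace (13 dequeues):
  [1] u=0 | in ⊥ | out ⊥ | ==
  [2] u=1 | in ⊥ | out 4 | ==
  [3] u=2 | in ⊤ | out ⊤ | prev ⊥ | push {0}
  [4] u=3 | in 3 | out 3 | prev ⊥ | push {}
  [5] u=4 | in ⊤ | out ⊤ | prev ⊥ | push {3}
  [6] u=5 | in 4 | out ⊤ | prev 3 | push {2}
  [7] u=6 | in ⊤ | out ⊤ | prev 4 | push {5}
  [8] u=0 | in ⊤ | out ⊤ | prev ⊥ | push {6}
  [9] u=3 | in ⊤ | out ⊤ | prev 3 | push {4}
  [10] u=2 | in ⊤ | out ⊤ | ==
  [11] u=5 | in ⊤ | out ⊤ | ==
  [12] u=6 | in ⊤ | out ⊤ | ==
  [13] u=4 | in ⊤ | out ⊤ | ==

Converged values:
  [0] ⊤
  [1] 4
  [2] ⊤
  [3] ⊤
  [4] ⊤
  [5] ⊤
  [6] ⊤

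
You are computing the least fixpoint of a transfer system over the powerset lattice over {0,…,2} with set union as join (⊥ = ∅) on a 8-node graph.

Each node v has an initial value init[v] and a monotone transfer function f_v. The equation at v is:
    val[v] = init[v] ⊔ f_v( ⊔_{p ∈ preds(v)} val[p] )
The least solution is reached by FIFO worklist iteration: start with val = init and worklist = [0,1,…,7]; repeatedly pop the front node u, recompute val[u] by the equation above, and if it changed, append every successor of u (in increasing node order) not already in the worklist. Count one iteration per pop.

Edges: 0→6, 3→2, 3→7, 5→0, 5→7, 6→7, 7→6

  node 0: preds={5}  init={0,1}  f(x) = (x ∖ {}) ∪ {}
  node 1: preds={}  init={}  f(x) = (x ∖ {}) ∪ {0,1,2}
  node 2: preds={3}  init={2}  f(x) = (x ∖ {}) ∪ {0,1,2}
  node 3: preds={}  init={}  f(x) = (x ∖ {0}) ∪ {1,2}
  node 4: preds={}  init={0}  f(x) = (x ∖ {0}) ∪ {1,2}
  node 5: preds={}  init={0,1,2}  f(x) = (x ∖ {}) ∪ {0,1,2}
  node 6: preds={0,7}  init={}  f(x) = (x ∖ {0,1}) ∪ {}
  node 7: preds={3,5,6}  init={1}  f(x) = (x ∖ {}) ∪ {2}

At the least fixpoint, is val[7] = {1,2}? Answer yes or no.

Worklist (10 pops):
  #1 pop 0: in={0,1,2} → {0,1,2} (was {0,1}); enqueue []
  #2 pop 1: in={} → {0,1,2} (was {}); enqueue []
  #3 pop 2: in={} → {0,1,2} (was {2}); enqueue []
  #4 pop 3: in={} → {1,2} (was {}); enqueue [2]
  #5 pop 4: in={} → {0,1,2} (was {0}); enqueue []
  #6 pop 5: in={} → {0,1,2} (no change)
  #7 pop 6: in={0,1,2} → {2} (was {}); enqueue []
  #8 pop 7: in={0,1,2} → {0,1,2} (was {1}); enqueue [6]
  #9 pop 2: in={1,2} → {0,1,2} (no change)
  #10 pop 6: in={0,1,2} → {2} (no change)

Fixpoint:
  val[0] = {0,1,2}
  val[1] = {0,1,2}
  val[2] = {0,1,2}
  val[3] = {1,2}
  val[4] = {0,1,2}
  val[5] = {0,1,2}
  val[6] = {2}
  val[7] = {0,1,2}

no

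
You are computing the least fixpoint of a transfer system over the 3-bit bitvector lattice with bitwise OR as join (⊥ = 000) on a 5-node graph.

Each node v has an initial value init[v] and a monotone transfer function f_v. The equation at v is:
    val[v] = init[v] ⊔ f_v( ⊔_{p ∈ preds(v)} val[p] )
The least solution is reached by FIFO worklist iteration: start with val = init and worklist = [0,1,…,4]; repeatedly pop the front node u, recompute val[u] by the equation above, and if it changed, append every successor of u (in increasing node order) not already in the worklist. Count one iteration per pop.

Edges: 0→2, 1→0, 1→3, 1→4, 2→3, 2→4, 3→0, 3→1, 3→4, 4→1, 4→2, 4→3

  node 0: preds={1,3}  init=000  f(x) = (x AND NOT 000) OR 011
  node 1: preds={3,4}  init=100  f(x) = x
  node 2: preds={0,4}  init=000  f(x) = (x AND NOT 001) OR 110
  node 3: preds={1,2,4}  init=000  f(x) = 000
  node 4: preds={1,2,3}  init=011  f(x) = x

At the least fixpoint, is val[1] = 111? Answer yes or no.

Worklist (9 pops):
  #1 pop 0: in=100 → 111 (was 000); enqueue []
  #2 pop 1: in=011 → 111 (was 100); enqueue [0]
  #3 pop 2: in=111 → 110 (was 000); enqueue []
  #4 pop 3: in=111 → 000 (no change)
  #5 pop 4: in=111 → 111 (was 011); enqueue [1,2,3]
  #6 pop 0: in=111 → 111 (no change)
  #7 pop 1: in=111 → 111 (no change)
  #8 pop 2: in=111 → 110 (no change)
  #9 pop 3: in=111 → 000 (no change)

Fixpoint:
  val[0] = 111
  val[1] = 111
  val[2] = 110
  val[3] = 000
  val[4] = 111

yes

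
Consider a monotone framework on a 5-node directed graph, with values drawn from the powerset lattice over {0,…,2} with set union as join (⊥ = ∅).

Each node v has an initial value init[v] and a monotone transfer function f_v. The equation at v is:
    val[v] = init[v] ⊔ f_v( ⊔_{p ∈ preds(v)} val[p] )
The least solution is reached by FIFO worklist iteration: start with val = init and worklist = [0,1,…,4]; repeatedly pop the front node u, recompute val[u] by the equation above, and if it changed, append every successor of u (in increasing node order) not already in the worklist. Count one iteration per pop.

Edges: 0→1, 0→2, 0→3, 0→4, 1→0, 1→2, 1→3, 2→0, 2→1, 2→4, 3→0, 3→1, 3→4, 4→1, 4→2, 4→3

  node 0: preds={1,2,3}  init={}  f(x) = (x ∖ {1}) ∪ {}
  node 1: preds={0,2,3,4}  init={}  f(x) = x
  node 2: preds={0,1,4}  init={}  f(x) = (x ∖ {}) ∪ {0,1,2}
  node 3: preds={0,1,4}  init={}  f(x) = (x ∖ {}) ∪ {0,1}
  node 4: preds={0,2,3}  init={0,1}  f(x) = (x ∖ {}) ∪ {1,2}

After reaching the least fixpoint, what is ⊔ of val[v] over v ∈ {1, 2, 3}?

{0,1,2}

Worklist (12 pops):
  #1 pop 0: in={} → {} (no change)
  #2 pop 1: in={0,1} → {0,1} (was {}); enqueue [0]
  #3 pop 2: in={0,1} → {0,1,2} (was {}); enqueue [1]
  #4 pop 3: in={0,1} → {0,1} (was {}); enqueue []
  #5 pop 4: in={0,1,2} → {0,1,2} (was {0,1}); enqueue [2,3]
  #6 pop 0: in={0,1,2} → {0,2} (was {}); enqueue [4]
  #7 pop 1: in={0,1,2} → {0,1,2} (was {0,1}); enqueue [0]
  #8 pop 2: in={0,1,2} → {0,1,2} (no change)
  #9 pop 3: in={0,1,2} → {0,1,2} (was {0,1}); enqueue [1]
  #10 pop 4: in={0,1,2} → {0,1,2} (no change)
  #11 pop 0: in={0,1,2} → {0,2} (no change)
  #12 pop 1: in={0,1,2} → {0,1,2} (no change)

Fixpoint:
  val[0] = {0,2}
  val[1] = {0,1,2}
  val[2] = {0,1,2}
  val[3] = {0,1,2}
  val[4] = {0,1,2}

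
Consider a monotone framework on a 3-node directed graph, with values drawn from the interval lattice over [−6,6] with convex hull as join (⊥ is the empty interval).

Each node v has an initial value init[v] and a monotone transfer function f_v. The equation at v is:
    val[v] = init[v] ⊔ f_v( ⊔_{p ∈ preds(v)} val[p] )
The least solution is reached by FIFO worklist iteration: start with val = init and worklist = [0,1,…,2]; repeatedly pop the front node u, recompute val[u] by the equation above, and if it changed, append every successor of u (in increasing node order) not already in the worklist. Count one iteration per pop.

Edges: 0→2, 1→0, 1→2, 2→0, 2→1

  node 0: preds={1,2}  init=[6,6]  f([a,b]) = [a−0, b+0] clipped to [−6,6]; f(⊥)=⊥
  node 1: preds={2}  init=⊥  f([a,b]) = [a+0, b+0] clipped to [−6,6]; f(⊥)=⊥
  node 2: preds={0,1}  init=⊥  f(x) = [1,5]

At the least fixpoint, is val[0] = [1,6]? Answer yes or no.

Trace (7 dequeues):
  [1] u=0 | in ⊥ | out [6,6] | ==
  [2] u=1 | in ⊥ | out ⊥ | ==
  [3] u=2 | in [6,6] | out [1,5] | prev ⊥ | push {0,1}
  [4] u=0 | in [1,5] | out [1,6] | prev [6,6] | push {2}
  [5] u=1 | in [1,5] | out [1,5] | prev ⊥ | push {0}
  [6] u=2 | in [1,6] | out [1,5] | ==
  [7] u=0 | in [1,5] | out [1,6] | ==

Converged values:
  [0] [1,6]
  [1] [1,5]
  [2] [1,5]

yes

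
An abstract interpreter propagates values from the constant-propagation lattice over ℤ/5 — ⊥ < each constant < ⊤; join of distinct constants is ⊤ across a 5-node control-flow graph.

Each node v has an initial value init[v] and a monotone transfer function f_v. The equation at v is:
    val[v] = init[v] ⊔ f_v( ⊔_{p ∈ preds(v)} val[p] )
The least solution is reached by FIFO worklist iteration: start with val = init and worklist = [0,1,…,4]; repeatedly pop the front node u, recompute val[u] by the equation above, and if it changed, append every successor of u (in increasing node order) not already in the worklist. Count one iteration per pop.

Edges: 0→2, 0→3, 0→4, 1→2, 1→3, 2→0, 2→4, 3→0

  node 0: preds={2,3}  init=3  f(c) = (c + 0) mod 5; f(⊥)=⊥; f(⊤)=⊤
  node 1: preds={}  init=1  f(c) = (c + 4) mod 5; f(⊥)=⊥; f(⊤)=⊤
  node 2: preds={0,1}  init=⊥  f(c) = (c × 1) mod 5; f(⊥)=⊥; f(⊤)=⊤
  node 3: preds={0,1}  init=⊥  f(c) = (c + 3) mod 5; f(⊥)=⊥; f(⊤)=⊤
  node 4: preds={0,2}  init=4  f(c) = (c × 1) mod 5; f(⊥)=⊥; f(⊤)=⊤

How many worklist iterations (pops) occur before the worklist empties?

Trace (9 dequeues):
  [1] u=0 | in ⊥ | out 3 | ==
  [2] u=1 | in ⊥ | out 1 | ==
  [3] u=2 | in ⊤ | out ⊤ | prev ⊥ | push {0}
  [4] u=3 | in ⊤ | out ⊤ | prev ⊥ | push {}
  [5] u=4 | in ⊤ | out ⊤ | prev 4 | push {}
  [6] u=0 | in ⊤ | out ⊤ | prev 3 | push {2,3,4}
  [7] u=2 | in ⊤ | out ⊤ | ==
  [8] u=3 | in ⊤ | out ⊤ | ==
  [9] u=4 | in ⊤ | out ⊤ | ==

Converged values:
  [0] ⊤
  [1] 1
  [2] ⊤
  [3] ⊤
  [4] ⊤

9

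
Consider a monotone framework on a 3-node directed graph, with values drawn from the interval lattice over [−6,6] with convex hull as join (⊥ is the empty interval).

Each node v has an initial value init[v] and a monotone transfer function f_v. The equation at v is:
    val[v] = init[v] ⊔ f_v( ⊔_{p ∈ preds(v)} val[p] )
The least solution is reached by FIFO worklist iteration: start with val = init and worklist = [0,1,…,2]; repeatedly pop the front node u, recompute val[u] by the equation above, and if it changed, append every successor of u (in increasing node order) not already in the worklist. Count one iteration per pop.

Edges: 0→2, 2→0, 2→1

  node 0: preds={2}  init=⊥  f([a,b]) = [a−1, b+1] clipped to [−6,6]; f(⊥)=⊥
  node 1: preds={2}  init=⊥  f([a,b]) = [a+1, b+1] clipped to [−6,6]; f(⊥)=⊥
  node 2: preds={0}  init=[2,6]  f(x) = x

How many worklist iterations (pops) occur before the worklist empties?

Trace (26 dequeues):
  [1] u=0 | in [2,6] | out [1,6] | prev ⊥ | push {}
  [2] u=1 | in [2,6] | out [3,6] | prev ⊥ | push {}
  [3] u=2 | in [1,6] | out [1,6] | prev [2,6] | push {0,1}
  [4] u=0 | in [1,6] | out [0,6] | prev [1,6] | push {2}
  [5] u=1 | in [1,6] | out [2,6] | prev [3,6] | push {}
  [6] u=2 | in [0,6] | out [0,6] | prev [1,6] | push {0,1}
  [7] u=0 | in [0,6] | out [-1,6] | prev [0,6] | push {2}
  [8] u=1 | in [0,6] | out [1,6] | prev [2,6] | push {}
  [9] u=2 | in [-1,6] | out [-1,6] | prev [0,6] | push {0,1}
  [10] u=0 | in [-1,6] | out [-2,6] | prev [-1,6] | push {2}
  [11] u=1 | in [-1,6] | out [0,6] | prev [1,6] | push {}
  [12] u=2 | in [-2,6] | out [-2,6] | prev [-1,6] | push {0,1}
  [13] u=0 | in [-2,6] | out [-3,6] | prev [-2,6] | push {2}
  [14] u=1 | in [-2,6] | out [-1,6] | prev [0,6] | push {}
  [15] u=2 | in [-3,6] | out [-3,6] | prev [-2,6] | push {0,1}
  [16] u=0 | in [-3,6] | out [-4,6] | prev [-3,6] | push {2}
  [17] u=1 | in [-3,6] | out [-2,6] | prev [-1,6] | push {}
  [18] u=2 | in [-4,6] | out [-4,6] | prev [-3,6] | push {0,1}
  [19] u=0 | in [-4,6] | out [-5,6] | prev [-4,6] | push {2}
  [20] u=1 | in [-4,6] | out [-3,6] | prev [-2,6] | push {}
  [21] u=2 | in [-5,6] | out [-5,6] | prev [-4,6] | push {0,1}
  [22] u=0 | in [-5,6] | out [-6,6] | prev [-5,6] | push {2}
  [23] u=1 | in [-5,6] | out [-4,6] | prev [-3,6] | push {}
  [24] u=2 | in [-6,6] | out [-6,6] | prev [-5,6] | push {0,1}
  [25] u=0 | in [-6,6] | out [-6,6] | ==
  [26] u=1 | in [-6,6] | out [-5,6] | prev [-4,6] | push {}

Converged values:
  [0] [-6,6]
  [1] [-5,6]
  [2] [-6,6]

26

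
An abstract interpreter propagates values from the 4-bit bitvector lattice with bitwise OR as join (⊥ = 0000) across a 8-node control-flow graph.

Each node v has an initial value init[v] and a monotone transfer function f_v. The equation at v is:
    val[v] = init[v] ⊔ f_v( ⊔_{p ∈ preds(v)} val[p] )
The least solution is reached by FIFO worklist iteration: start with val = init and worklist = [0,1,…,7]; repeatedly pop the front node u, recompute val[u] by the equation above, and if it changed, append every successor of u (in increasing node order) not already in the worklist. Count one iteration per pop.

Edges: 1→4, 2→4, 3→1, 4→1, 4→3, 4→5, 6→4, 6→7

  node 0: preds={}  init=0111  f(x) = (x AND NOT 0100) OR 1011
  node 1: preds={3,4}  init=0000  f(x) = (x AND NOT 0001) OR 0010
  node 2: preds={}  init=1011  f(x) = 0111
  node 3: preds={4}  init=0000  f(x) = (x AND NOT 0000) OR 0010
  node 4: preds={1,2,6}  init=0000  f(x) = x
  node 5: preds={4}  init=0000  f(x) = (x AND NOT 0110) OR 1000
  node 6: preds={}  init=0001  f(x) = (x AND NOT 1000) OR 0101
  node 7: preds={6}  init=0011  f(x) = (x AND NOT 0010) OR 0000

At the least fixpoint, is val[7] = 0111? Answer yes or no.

yes

Trace (12 dequeues):
  [1] u=0 | in 0000 | out 1111 | prev 0111 | push {}
  [2] u=1 | in 0000 | out 0010 | prev 0000 | push {}
  [3] u=2 | in 0000 | out 1111 | prev 1011 | push {}
  [4] u=3 | in 0000 | out 0010 | prev 0000 | push {1}
  [5] u=4 | in 1111 | out 1111 | prev 0000 | push {3}
  [6] u=5 | in 1111 | out 1001 | prev 0000 | push {}
  [7] u=6 | in 0000 | out 0101 | prev 0001 | push {4}
  [8] u=7 | in 0101 | out 0111 | prev 0011 | push {}
  [9] u=1 | in 1111 | out 1110 | prev 0010 | push {}
  [10] u=3 | in 1111 | out 1111 | prev 0010 | push {1}
  [11] u=4 | in 1111 | out 1111 | ==
  [12] u=1 | in 1111 | out 1110 | ==

Converged values:
  [0] 1111
  [1] 1110
  [2] 1111
  [3] 1111
  [4] 1111
  [5] 1001
  [6] 0101
  [7] 0111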